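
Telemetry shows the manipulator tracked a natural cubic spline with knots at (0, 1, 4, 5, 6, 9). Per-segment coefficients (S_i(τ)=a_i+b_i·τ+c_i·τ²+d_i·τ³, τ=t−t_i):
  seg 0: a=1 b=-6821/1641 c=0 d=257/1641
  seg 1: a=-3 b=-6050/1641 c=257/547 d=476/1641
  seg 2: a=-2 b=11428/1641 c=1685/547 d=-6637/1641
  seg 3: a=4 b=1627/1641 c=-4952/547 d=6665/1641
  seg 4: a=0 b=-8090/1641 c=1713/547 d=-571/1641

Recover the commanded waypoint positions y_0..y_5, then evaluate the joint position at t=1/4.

y_0=1 y_1=-3 y_2=-2 y_3=4 y_4=0 y_5=4
S(1/4) = -1285/35008

y_0 = S_0(0) = a_0 = 1
y_1 = S_1(0) = a_1 = -3
y_2 = S_2(0) = a_2 = -2
y_3 = S_3(0) = a_3 = 4
y_4 = S_4(0) = a_4 = 0
y_5 = S_4(3) = 4
t_q=1/4 is in segment 0 (τ=1/4); S_0(τ)=-1285/35008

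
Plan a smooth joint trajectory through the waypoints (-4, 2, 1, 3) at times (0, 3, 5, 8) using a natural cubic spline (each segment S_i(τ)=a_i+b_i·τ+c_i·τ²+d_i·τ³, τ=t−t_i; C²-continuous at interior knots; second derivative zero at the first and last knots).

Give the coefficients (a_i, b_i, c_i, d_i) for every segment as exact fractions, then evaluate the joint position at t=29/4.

Δ: Δ0=2, Δ1=-1/2, Δ2=2/3
row 1: diag=10, rhs=-15; c'=1/5, d'=-3/2
row 2: denom=10−2·1/5=48/5; d'=(7−2·-3/2)/(48/5)=25/24
back: M2=25/24
back: M1=-3/2−1/5·25/24=-41/24
M: M0=0, M1=-41/24, M2=25/24, M3=0
seg 0: a=-4, c=M0/2=0, d=(M1−M0)/(6·3)=-41/432, b=Δ0−h0·(2M0+M1)/6=137/48
seg 1: a=2, c=M1/2=-41/48, d=(M2−M1)/(6·2)=11/48, b=Δ1−h1·(2M1+M2)/6=7/24
seg 2: a=1, c=M2/2=25/48, d=(M3−M2)/(6·3)=-25/432, b=Δ2−h2·(2M2+M3)/6=-3/8
t_q=29/4 → seg 2, τ=9/4; S=1+-3/8·τ+25/48·τ²+-25/432·τ³=2185/1024

  seg 0: a=-4 b=137/48 c=0 d=-41/432
  seg 1: a=2 b=7/24 c=-41/48 d=11/48
  seg 2: a=1 b=-3/8 c=25/48 d=-25/432
S(29/4) = 2185/1024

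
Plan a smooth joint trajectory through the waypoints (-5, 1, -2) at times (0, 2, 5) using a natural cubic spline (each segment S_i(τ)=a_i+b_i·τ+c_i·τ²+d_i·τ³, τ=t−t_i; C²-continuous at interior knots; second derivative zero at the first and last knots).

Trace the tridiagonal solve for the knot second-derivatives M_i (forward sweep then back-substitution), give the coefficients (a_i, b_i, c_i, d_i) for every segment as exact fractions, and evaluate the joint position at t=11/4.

Δ: Δ0=3, Δ1=-1
row 1: diag=10, rhs=-24; c'=3/10, d'=-12/5
back: M1=-12/5
M: M0=0, M1=-12/5, M2=0
seg 0: a=-5, c=M0/2=0, d=(M1−M0)/(6·2)=-1/5, b=Δ0−h0·(2M0+M1)/6=19/5
seg 1: a=1, c=M1/2=-6/5, d=(M2−M1)/(6·3)=2/15, b=Δ1−h1·(2M1+M2)/6=7/5
t_q=11/4 → seg 1, τ=3/4; S=1+7/5·τ+-6/5·τ²+2/15·τ³=229/160

  seg 0: a=-5 b=19/5 c=0 d=-1/5
  seg 1: a=1 b=7/5 c=-6/5 d=2/15
S(11/4) = 229/160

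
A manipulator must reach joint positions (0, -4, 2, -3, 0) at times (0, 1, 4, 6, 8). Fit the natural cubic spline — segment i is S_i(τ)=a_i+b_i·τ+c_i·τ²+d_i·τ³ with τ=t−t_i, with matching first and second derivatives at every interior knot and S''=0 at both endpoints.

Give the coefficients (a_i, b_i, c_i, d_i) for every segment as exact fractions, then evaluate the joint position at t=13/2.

  seg 0: a=0 b=-683/134 c=0 d=147/134
  seg 1: a=-4 b=-121/67 c=441/134 d=-271/402
  seg 2: a=2 b=-35/134 c=-186/67 d=111/134
  seg 3: a=-3 b=-191/134 c=147/67 d=-49/134
S(13/2) = -3441/1072

Δ: Δ0=-4, Δ1=2, Δ2=-5/2, Δ3=3/2
row 1: diag=8, rhs=36; c'=3/8, d'=9/2
row 2: denom=10−3·3/8=71/8; d'=(-27−3·9/2)/(71/8)=-324/71
row 3: denom=8−2·16/71=536/71; d'=(24−2·-324/71)/(536/71)=294/67
back: M3=294/67
back: M2=-324/71−16/71·294/67=-372/67
back: M1=9/2−3/8·-372/67=441/67
M: M0=0, M1=441/67, M2=-372/67, M3=294/67, M4=0
seg 0: a=0, c=M0/2=0, d=(M1−M0)/(6·1)=147/134, b=Δ0−h0·(2M0+M1)/6=-683/134
seg 1: a=-4, c=M1/2=441/134, d=(M2−M1)/(6·3)=-271/402, b=Δ1−h1·(2M1+M2)/6=-121/67
seg 2: a=2, c=M2/2=-186/67, d=(M3−M2)/(6·2)=111/134, b=Δ2−h2·(2M2+M3)/6=-35/134
seg 3: a=-3, c=M3/2=147/67, d=(M4−M3)/(6·2)=-49/134, b=Δ3−h3·(2M3+M4)/6=-191/134
t_q=13/2 → seg 3, τ=1/2; S=-3+-191/134·τ+147/67·τ²+-49/134·τ³=-3441/1072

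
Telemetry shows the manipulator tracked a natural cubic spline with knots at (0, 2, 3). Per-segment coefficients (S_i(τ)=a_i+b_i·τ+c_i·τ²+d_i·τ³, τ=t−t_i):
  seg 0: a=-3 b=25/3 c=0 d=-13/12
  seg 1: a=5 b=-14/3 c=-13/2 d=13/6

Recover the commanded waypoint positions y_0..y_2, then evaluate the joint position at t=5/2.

y_0=-3 y_1=5 y_2=-4
S(5/2) = 21/16

y_0 = S_0(0) = a_0 = -3
y_1 = S_1(0) = a_1 = 5
y_2 = S_1(1) = -4
t_q=5/2 is in segment 1 (τ=1/2); S_1(τ)=21/16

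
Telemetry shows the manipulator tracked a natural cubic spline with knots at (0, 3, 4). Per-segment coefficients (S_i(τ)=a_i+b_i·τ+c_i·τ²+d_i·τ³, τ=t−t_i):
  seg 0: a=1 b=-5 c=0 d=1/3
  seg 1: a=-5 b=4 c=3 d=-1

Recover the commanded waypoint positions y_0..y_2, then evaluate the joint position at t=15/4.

y_0=1 y_1=-5 y_2=1
S(15/4) = -47/64

y_0 = S_0(0) = a_0 = 1
y_1 = S_1(0) = a_1 = -5
y_2 = S_1(1) = 1
t_q=15/4 is in segment 1 (τ=3/4); S_1(τ)=-47/64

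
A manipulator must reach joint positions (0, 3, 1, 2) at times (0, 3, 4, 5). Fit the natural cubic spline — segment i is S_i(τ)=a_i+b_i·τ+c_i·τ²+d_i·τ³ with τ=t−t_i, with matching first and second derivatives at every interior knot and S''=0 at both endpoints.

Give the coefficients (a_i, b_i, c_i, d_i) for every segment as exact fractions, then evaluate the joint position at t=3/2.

  seg 0: a=0 b=76/31 c=0 d=-5/31
  seg 1: a=3 b=-59/31 c=-45/31 d=42/31
  seg 2: a=1 b=-23/31 c=81/31 d=-27/31
S(3/2) = 777/248

Δ: Δ0=1, Δ1=-2, Δ2=1
row 1: diag=8, rhs=-18; c'=1/8, d'=-9/4
row 2: denom=4−1·1/8=31/8; d'=(18−1·-9/4)/(31/8)=162/31
back: M2=162/31
back: M1=-9/4−1/8·162/31=-90/31
M: M0=0, M1=-90/31, M2=162/31, M3=0
seg 0: a=0, c=M0/2=0, d=(M1−M0)/(6·3)=-5/31, b=Δ0−h0·(2M0+M1)/6=76/31
seg 1: a=3, c=M1/2=-45/31, d=(M2−M1)/(6·1)=42/31, b=Δ1−h1·(2M1+M2)/6=-59/31
seg 2: a=1, c=M2/2=81/31, d=(M3−M2)/(6·1)=-27/31, b=Δ2−h2·(2M2+M3)/6=-23/31
t_q=3/2 → seg 0, τ=3/2; S=0+76/31·τ+0·τ²+-5/31·τ³=777/248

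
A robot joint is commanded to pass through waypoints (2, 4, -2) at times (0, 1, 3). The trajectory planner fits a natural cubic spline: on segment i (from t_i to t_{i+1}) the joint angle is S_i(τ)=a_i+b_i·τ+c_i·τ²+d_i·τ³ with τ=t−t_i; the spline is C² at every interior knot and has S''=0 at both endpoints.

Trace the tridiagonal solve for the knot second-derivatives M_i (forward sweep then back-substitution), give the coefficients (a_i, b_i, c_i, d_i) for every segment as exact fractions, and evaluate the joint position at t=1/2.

  seg 0: a=2 b=17/6 c=0 d=-5/6
  seg 1: a=4 b=1/3 c=-5/2 d=5/12
S(1/2) = 53/16

Δ: Δ0=2, Δ1=-3
row 1: diag=6, rhs=-30; c'=1/3, d'=-5
back: M1=-5
M: M0=0, M1=-5, M2=0
seg 0: a=2, c=M0/2=0, d=(M1−M0)/(6·1)=-5/6, b=Δ0−h0·(2M0+M1)/6=17/6
seg 1: a=4, c=M1/2=-5/2, d=(M2−M1)/(6·2)=5/12, b=Δ1−h1·(2M1+M2)/6=1/3
t_q=1/2 → seg 0, τ=1/2; S=2+17/6·τ+0·τ²+-5/6·τ³=53/16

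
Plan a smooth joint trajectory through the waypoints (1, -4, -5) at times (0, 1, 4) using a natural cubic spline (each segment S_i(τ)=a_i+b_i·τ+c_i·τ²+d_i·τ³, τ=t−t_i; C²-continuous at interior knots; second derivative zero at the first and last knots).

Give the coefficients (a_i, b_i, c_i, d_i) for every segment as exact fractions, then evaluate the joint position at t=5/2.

  seg 0: a=1 b=-67/12 c=0 d=7/12
  seg 1: a=-4 b=-23/6 c=7/4 d=-7/36
S(5/2) = -207/32

Δ: Δ0=-5, Δ1=-1/3
row 1: diag=8, rhs=28; c'=3/8, d'=7/2
back: M1=7/2
M: M0=0, M1=7/2, M2=0
seg 0: a=1, c=M0/2=0, d=(M1−M0)/(6·1)=7/12, b=Δ0−h0·(2M0+M1)/6=-67/12
seg 1: a=-4, c=M1/2=7/4, d=(M2−M1)/(6·3)=-7/36, b=Δ1−h1·(2M1+M2)/6=-23/6
t_q=5/2 → seg 1, τ=3/2; S=-4+-23/6·τ+7/4·τ²+-7/36·τ³=-207/32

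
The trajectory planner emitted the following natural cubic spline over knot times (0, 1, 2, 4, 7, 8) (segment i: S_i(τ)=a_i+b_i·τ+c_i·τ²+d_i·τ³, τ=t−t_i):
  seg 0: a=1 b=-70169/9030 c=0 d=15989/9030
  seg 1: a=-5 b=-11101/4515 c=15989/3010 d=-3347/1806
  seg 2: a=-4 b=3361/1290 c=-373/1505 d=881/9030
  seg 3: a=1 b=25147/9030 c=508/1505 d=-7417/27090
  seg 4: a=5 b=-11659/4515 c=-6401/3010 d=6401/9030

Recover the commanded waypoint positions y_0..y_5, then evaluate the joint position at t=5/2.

y_0 = S_0(0) = a_0 = 1
y_1 = S_1(0) = a_1 = -5
y_2 = S_2(0) = a_2 = -4
y_3 = S_3(0) = a_3 = 1
y_4 = S_4(0) = a_4 = 5
y_5 = S_4(1) = 1
t_q=5/2 is in segment 2 (τ=1/2); S_2(τ)=-66149/24080

y_0=1 y_1=-5 y_2=-4 y_3=1 y_4=5 y_5=1
S(5/2) = -66149/24080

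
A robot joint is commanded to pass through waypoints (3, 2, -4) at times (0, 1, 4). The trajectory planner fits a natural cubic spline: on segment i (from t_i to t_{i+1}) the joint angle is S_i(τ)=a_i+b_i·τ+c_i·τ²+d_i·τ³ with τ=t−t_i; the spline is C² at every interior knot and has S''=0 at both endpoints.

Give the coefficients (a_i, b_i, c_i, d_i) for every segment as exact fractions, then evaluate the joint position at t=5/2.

  seg 0: a=3 b=-7/8 c=0 d=-1/8
  seg 1: a=2 b=-5/4 c=-3/8 d=1/24
S(5/2) = -37/64

Δ: Δ0=-1, Δ1=-2
row 1: diag=8, rhs=-6; c'=3/8, d'=-3/4
back: M1=-3/4
M: M0=0, M1=-3/4, M2=0
seg 0: a=3, c=M0/2=0, d=(M1−M0)/(6·1)=-1/8, b=Δ0−h0·(2M0+M1)/6=-7/8
seg 1: a=2, c=M1/2=-3/8, d=(M2−M1)/(6·3)=1/24, b=Δ1−h1·(2M1+M2)/6=-5/4
t_q=5/2 → seg 1, τ=3/2; S=2+-5/4·τ+-3/8·τ²+1/24·τ³=-37/64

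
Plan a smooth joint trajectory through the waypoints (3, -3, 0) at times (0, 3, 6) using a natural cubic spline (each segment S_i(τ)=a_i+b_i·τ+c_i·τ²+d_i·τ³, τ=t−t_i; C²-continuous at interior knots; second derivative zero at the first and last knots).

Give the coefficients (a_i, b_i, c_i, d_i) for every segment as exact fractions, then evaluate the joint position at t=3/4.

Δ: Δ0=-2, Δ1=1
row 1: diag=12, rhs=18; c'=1/4, d'=3/2
back: M1=3/2
M: M0=0, M1=3/2, M2=0
seg 0: a=3, c=M0/2=0, d=(M1−M0)/(6·3)=1/12, b=Δ0−h0·(2M0+M1)/6=-11/4
seg 1: a=-3, c=M1/2=3/4, d=(M2−M1)/(6·3)=-1/12, b=Δ1−h1·(2M1+M2)/6=-1/2
t_q=3/4 → seg 0, τ=3/4; S=3+-11/4·τ+0·τ²+1/12·τ³=249/256

  seg 0: a=3 b=-11/4 c=0 d=1/12
  seg 1: a=-3 b=-1/2 c=3/4 d=-1/12
S(3/4) = 249/256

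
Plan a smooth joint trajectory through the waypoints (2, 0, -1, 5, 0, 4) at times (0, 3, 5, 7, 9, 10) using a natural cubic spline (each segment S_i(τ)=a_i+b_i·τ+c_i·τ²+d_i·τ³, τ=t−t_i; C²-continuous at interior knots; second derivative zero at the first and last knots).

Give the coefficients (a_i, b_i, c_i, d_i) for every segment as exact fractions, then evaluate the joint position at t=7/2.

  seg 0: a=2 b=-71/291 c=0 d=-41/873
  seg 1: a=0 b=-440/291 c=-41/97 d=1081/2328
  seg 2: a=-1 b=1379/582 c=917/388 d=-298/291
  seg 3: a=5 b=-271/582 c=-1467/388 d=3217/2328
  seg 4: a=0 b=289/291 c=875/194 d=-875/582
S(7/2) = -4989/6208

Δ: Δ0=-2/3, Δ1=-1/2, Δ2=3, Δ3=-5/2, Δ4=4
row 1: diag=10, rhs=1; c'=1/5, d'=1/10
row 2: denom=8−2·1/5=38/5; d'=(21−2·1/10)/(38/5)=52/19
row 3: denom=8−2·5/19=142/19; d'=(-33−2·52/19)/(142/19)=-731/142
row 4: denom=6−2·19/71=388/71; d'=(39−2·-731/142)/(388/71)=875/97
back: M4=875/97
back: M3=-731/142−19/71·875/97=-1467/194
back: M2=52/19−5/19·-1467/194=917/194
back: M1=1/10−1/5·917/194=-82/97
M: M0=0, M1=-82/97, M2=917/194, M3=-1467/194, M4=875/97, M5=0
seg 0: a=2, c=M0/2=0, d=(M1−M0)/(6·3)=-41/873, b=Δ0−h0·(2M0+M1)/6=-71/291
seg 1: a=0, c=M1/2=-41/97, d=(M2−M1)/(6·2)=1081/2328, b=Δ1−h1·(2M1+M2)/6=-440/291
seg 2: a=-1, c=M2/2=917/388, d=(M3−M2)/(6·2)=-298/291, b=Δ2−h2·(2M2+M3)/6=1379/582
seg 3: a=5, c=M3/2=-1467/388, d=(M4−M3)/(6·2)=3217/2328, b=Δ3−h3·(2M3+M4)/6=-271/582
seg 4: a=0, c=M4/2=875/194, d=(M5−M4)/(6·1)=-875/582, b=Δ4−h4·(2M4+M5)/6=289/291
t_q=7/2 → seg 1, τ=1/2; S=0+-440/291·τ+-41/97·τ²+1081/2328·τ³=-4989/6208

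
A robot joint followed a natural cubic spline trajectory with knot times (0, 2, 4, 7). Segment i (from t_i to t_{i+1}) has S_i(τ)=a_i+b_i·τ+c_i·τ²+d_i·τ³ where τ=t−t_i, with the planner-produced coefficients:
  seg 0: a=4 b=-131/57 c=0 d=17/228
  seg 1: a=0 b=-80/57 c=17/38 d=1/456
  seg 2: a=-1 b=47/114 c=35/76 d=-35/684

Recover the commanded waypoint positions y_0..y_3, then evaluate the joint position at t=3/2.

y_0=4 y_1=0 y_2=-1 y_3=3
S(3/2) = 489/608

y_0 = S_0(0) = a_0 = 4
y_1 = S_1(0) = a_1 = 0
y_2 = S_2(0) = a_2 = -1
y_3 = S_2(3) = 3
t_q=3/2 is in segment 0 (τ=3/2); S_0(τ)=489/608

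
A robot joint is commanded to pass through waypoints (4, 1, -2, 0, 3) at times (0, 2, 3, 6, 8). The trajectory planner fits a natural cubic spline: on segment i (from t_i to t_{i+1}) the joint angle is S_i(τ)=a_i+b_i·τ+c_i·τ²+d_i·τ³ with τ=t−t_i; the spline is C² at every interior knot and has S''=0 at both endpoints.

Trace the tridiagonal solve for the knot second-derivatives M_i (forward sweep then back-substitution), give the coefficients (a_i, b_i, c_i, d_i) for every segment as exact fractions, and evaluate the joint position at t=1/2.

  seg 0: a=4 b=-257/312 c=0 d=-211/1248
  seg 1: a=1 b=-445/156 c=-211/208 d=541/624
  seg 2: a=-2 b=-1423/624 c=165/104 d=-29/144
  seg 3: a=0 b=281/156 c=-47/208 d=47/1248
S(1/2) = 11871/3328

Δ: Δ0=-3/2, Δ1=-3, Δ2=2/3, Δ3=3/2
row 1: diag=6, rhs=-9; c'=1/6, d'=-3/2
row 2: denom=8−1·1/6=47/6; d'=(22−1·-3/2)/(47/6)=3
row 3: denom=10−3·18/47=416/47; d'=(5−3·3)/(416/47)=-47/104
back: M3=-47/104
back: M2=3−18/47·-47/104=165/52
back: M1=-3/2−1/6·165/52=-211/104
M: M0=0, M1=-211/104, M2=165/52, M3=-47/104, M4=0
seg 0: a=4, c=M0/2=0, d=(M1−M0)/(6·2)=-211/1248, b=Δ0−h0·(2M0+M1)/6=-257/312
seg 1: a=1, c=M1/2=-211/208, d=(M2−M1)/(6·1)=541/624, b=Δ1−h1·(2M1+M2)/6=-445/156
seg 2: a=-2, c=M2/2=165/104, d=(M3−M2)/(6·3)=-29/144, b=Δ2−h2·(2M2+M3)/6=-1423/624
seg 3: a=0, c=M3/2=-47/208, d=(M4−M3)/(6·2)=47/1248, b=Δ3−h3·(2M3+M4)/6=281/156
t_q=1/2 → seg 0, τ=1/2; S=4+-257/312·τ+0·τ²+-211/1248·τ³=11871/3328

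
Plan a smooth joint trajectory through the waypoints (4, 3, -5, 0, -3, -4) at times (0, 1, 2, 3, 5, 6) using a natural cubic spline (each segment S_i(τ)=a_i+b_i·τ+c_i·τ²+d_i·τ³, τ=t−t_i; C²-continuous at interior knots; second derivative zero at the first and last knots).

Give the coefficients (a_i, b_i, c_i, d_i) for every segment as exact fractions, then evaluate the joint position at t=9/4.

Δ: Δ0=-1, Δ1=-8, Δ2=5, Δ3=-3/2, Δ4=-1
row 1: diag=4, rhs=-42; c'=1/4, d'=-21/2
row 2: denom=4−1·1/4=15/4; d'=(78−1·-21/2)/(15/4)=118/5
row 3: denom=6−1·4/15=86/15; d'=(-39−1·118/5)/(86/15)=-939/86
row 4: denom=6−2·15/43=228/43; d'=(3−2·-939/86)/(228/43)=89/19
back: M4=89/19
back: M3=-939/86−15/43·89/19=-477/38
back: M2=118/5−4/15·-477/38=512/19
back: M1=-21/2−1/4·512/19=-655/38
M: M0=0, M1=-655/38, M2=512/19, M3=-477/38, M4=89/19, M5=0
seg 0: a=4, c=M0/2=0, d=(M1−M0)/(6·1)=-655/228, b=Δ0−h0·(2M0+M1)/6=427/228
seg 1: a=3, c=M1/2=-655/76, d=(M2−M1)/(6·1)=1679/228, b=Δ1−h1·(2M1+M2)/6=-769/114
seg 2: a=-5, c=M2/2=256/19, d=(M3−M2)/(6·1)=-79/12, b=Δ2−h2·(2M2+M3)/6=-431/228
seg 3: a=0, c=M3/2=-477/76, d=(M4−M3)/(6·2)=655/456, b=Δ3−h3·(2M3+M4)/6=605/114
seg 4: a=-3, c=M4/2=89/38, d=(M5−M4)/(6·1)=-89/114, b=Δ4−h4·(2M4+M5)/6=-146/57
t_q=9/4 → seg 2, τ=1/4; S=-5+-431/228·τ+256/19·τ²+-79/12·τ³=-23023/4864

  seg 0: a=4 b=427/228 c=0 d=-655/228
  seg 1: a=3 b=-769/114 c=-655/76 d=1679/228
  seg 2: a=-5 b=-431/228 c=256/19 d=-79/12
  seg 3: a=0 b=605/114 c=-477/76 d=655/456
  seg 4: a=-3 b=-146/57 c=89/38 d=-89/114
S(9/4) = -23023/4864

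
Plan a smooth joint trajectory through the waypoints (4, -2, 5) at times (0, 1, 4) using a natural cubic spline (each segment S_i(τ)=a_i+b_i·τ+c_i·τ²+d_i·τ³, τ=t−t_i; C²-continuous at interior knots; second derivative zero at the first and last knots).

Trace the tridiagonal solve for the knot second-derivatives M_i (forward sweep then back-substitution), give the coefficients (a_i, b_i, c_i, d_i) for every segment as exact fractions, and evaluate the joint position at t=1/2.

  seg 0: a=4 b=-169/24 c=0 d=25/24
  seg 1: a=-2 b=-47/12 c=25/8 d=-25/72
S(1/2) = 39/64

Δ: Δ0=-6, Δ1=7/3
row 1: diag=8, rhs=50; c'=3/8, d'=25/4
back: M1=25/4
M: M0=0, M1=25/4, M2=0
seg 0: a=4, c=M0/2=0, d=(M1−M0)/(6·1)=25/24, b=Δ0−h0·(2M0+M1)/6=-169/24
seg 1: a=-2, c=M1/2=25/8, d=(M2−M1)/(6·3)=-25/72, b=Δ1−h1·(2M1+M2)/6=-47/12
t_q=1/2 → seg 0, τ=1/2; S=4+-169/24·τ+0·τ²+25/24·τ³=39/64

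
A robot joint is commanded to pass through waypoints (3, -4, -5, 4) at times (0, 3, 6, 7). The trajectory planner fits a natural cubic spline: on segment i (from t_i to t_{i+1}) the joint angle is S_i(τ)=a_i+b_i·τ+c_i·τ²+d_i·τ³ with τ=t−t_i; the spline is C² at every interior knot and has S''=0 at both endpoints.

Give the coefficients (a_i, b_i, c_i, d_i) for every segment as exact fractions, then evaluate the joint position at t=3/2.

Δ: Δ0=-7/3, Δ1=-1/3, Δ2=9
row 1: diag=12, rhs=12; c'=1/4, d'=1
row 2: denom=8−3·1/4=29/4; d'=(56−3·1)/(29/4)=212/29
back: M2=212/29
back: M1=1−1/4·212/29=-24/29
M: M0=0, M1=-24/29, M2=212/29, M3=0
seg 0: a=3, c=M0/2=0, d=(M1−M0)/(6·3)=-4/87, b=Δ0−h0·(2M0+M1)/6=-167/87
seg 1: a=-4, c=M1/2=-12/29, d=(M2−M1)/(6·3)=118/261, b=Δ1−h1·(2M1+M2)/6=-275/87
seg 2: a=-5, c=M2/2=106/29, d=(M3−M2)/(6·1)=-106/87, b=Δ2−h2·(2M2+M3)/6=571/87
t_q=3/2 → seg 0, τ=3/2; S=3+-167/87·τ+0·τ²+-4/87·τ³=-1/29

  seg 0: a=3 b=-167/87 c=0 d=-4/87
  seg 1: a=-4 b=-275/87 c=-12/29 d=118/261
  seg 2: a=-5 b=571/87 c=106/29 d=-106/87
S(3/2) = -1/29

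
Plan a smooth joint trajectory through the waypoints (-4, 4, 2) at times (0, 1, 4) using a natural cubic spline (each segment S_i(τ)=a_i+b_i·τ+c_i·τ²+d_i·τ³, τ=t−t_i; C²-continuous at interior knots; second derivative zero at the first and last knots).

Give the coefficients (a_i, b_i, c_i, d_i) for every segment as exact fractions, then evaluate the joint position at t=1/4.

Δ: Δ0=8, Δ1=-2/3
row 1: diag=8, rhs=-52; c'=3/8, d'=-13/2
back: M1=-13/2
M: M0=0, M1=-13/2, M2=0
seg 0: a=-4, c=M0/2=0, d=(M1−M0)/(6·1)=-13/12, b=Δ0−h0·(2M0+M1)/6=109/12
seg 1: a=4, c=M1/2=-13/4, d=(M2−M1)/(6·3)=13/36, b=Δ1−h1·(2M1+M2)/6=35/6
t_q=1/4 → seg 0, τ=1/4; S=-4+109/12·τ+0·τ²+-13/12·τ³=-447/256

  seg 0: a=-4 b=109/12 c=0 d=-13/12
  seg 1: a=4 b=35/6 c=-13/4 d=13/36
S(1/4) = -447/256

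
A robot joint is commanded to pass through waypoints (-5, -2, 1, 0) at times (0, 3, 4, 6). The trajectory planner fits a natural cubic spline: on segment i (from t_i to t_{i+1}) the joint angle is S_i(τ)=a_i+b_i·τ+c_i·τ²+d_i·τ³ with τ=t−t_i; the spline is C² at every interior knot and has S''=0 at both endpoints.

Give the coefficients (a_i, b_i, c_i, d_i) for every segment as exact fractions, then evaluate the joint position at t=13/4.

  seg 0: a=-5 b=1/94 c=0 d=31/282
  seg 1: a=-2 b=140/47 c=93/94 d=-91/94
  seg 2: a=1 b=193/94 c=-90/47 d=15/47
S(13/4) = -7271/6016

Δ: Δ0=1, Δ1=3, Δ2=-1/2
row 1: diag=8, rhs=12; c'=1/8, d'=3/2
row 2: denom=6−1·1/8=47/8; d'=(-21−1·3/2)/(47/8)=-180/47
back: M2=-180/47
back: M1=3/2−1/8·-180/47=93/47
M: M0=0, M1=93/47, M2=-180/47, M3=0
seg 0: a=-5, c=M0/2=0, d=(M1−M0)/(6·3)=31/282, b=Δ0−h0·(2M0+M1)/6=1/94
seg 1: a=-2, c=M1/2=93/94, d=(M2−M1)/(6·1)=-91/94, b=Δ1−h1·(2M1+M2)/6=140/47
seg 2: a=1, c=M2/2=-90/47, d=(M3−M2)/(6·2)=15/47, b=Δ2−h2·(2M2+M3)/6=193/94
t_q=13/4 → seg 1, τ=1/4; S=-2+140/47·τ+93/94·τ²+-91/94·τ³=-7271/6016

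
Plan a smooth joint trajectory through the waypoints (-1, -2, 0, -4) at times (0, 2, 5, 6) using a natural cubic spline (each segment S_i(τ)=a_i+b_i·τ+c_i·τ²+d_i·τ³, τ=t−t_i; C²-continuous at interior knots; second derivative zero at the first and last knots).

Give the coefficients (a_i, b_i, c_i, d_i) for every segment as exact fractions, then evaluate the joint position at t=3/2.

Δ: Δ0=-1/2, Δ1=2/3, Δ2=-4
row 1: diag=10, rhs=7; c'=3/10, d'=7/10
row 2: denom=8−3·3/10=71/10; d'=(-28−3·7/10)/(71/10)=-301/71
back: M2=-301/71
back: M1=7/10−3/10·-301/71=140/71
M: M0=0, M1=140/71, M2=-301/71, M3=0
seg 0: a=-1, c=M0/2=0, d=(M1−M0)/(6·2)=35/213, b=Δ0−h0·(2M0+M1)/6=-493/426
seg 1: a=-2, c=M1/2=70/71, d=(M2−M1)/(6·3)=-49/142, b=Δ1−h1·(2M1+M2)/6=347/426
seg 2: a=0, c=M2/2=-301/142, d=(M3−M2)/(6·1)=301/426, b=Δ2−h2·(2M2+M3)/6=-551/213
t_q=3/2 → seg 0, τ=3/2; S=-1+-493/426·τ+0·τ²+35/213·τ³=-1239/568

  seg 0: a=-1 b=-493/426 c=0 d=35/213
  seg 1: a=-2 b=347/426 c=70/71 d=-49/142
  seg 2: a=0 b=-551/213 c=-301/142 d=301/426
S(3/2) = -1239/568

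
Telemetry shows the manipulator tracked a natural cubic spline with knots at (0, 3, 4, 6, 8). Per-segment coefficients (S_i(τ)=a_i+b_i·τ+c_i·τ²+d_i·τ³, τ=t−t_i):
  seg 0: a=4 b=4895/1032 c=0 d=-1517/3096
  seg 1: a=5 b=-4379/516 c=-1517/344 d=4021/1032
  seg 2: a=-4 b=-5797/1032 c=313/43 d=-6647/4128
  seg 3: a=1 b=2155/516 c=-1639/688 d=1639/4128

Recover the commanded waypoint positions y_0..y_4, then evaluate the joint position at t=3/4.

y_0 = S_0(0) = a_0 = 4
y_1 = S_1(0) = a_1 = 5
y_2 = S_2(0) = a_2 = -4
y_3 = S_3(0) = a_3 = 1
y_4 = S_3(2) = 3
t_q=3/4 is in segment 0 (τ=3/4); S_0(τ)=161833/22016

y_0=4 y_1=5 y_2=-4 y_3=1 y_4=3
S(3/4) = 161833/22016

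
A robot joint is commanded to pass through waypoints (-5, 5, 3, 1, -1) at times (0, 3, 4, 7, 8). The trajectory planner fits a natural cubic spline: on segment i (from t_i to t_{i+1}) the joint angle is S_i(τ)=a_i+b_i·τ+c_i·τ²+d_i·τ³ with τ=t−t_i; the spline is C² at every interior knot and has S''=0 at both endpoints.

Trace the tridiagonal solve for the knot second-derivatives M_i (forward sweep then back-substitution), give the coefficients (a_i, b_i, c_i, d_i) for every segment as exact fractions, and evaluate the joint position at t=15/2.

Δ: Δ0=10/3, Δ1=-2, Δ2=-2/3, Δ3=-2
row 1: diag=8, rhs=-32; c'=1/8, d'=-4
row 2: denom=8−1·1/8=63/8; d'=(8−1·-4)/(63/8)=32/21
row 3: denom=8−3·8/21=48/7; d'=(-8−3·32/21)/(48/7)=-11/6
back: M3=-11/6
back: M2=32/21−8/21·-11/6=20/9
back: M1=-4−1/8·20/9=-77/18
M: M0=0, M1=-77/18, M2=20/9, M3=-11/6, M4=0
seg 0: a=-5, c=M0/2=0, d=(M1−M0)/(6·3)=-77/324, b=Δ0−h0·(2M0+M1)/6=197/36
seg 1: a=5, c=M1/2=-77/36, d=(M2−M1)/(6·1)=13/12, b=Δ1−h1·(2M1+M2)/6=-17/18
seg 2: a=3, c=M2/2=10/9, d=(M3−M2)/(6·3)=-73/324, b=Δ2−h2·(2M2+M3)/6=-71/36
seg 3: a=1, c=M3/2=-11/12, d=(M4−M3)/(6·1)=11/36, b=Δ3−h3·(2M3+M4)/6=-25/18
t_q=15/2 → seg 3, τ=1/2; S=1+-25/18·τ+-11/12·τ²+11/36·τ³=11/96

  seg 0: a=-5 b=197/36 c=0 d=-77/324
  seg 1: a=5 b=-17/18 c=-77/36 d=13/12
  seg 2: a=3 b=-71/36 c=10/9 d=-73/324
  seg 3: a=1 b=-25/18 c=-11/12 d=11/36
S(15/2) = 11/96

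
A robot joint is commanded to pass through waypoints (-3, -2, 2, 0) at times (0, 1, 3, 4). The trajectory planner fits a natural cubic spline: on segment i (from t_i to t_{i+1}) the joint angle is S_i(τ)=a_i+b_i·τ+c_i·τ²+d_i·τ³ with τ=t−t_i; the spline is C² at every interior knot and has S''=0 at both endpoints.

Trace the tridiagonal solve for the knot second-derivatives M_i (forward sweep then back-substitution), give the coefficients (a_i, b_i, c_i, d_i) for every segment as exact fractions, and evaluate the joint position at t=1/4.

Δ: Δ0=1, Δ1=2, Δ2=-2
row 1: diag=6, rhs=6; c'=1/3, d'=1
row 2: denom=6−2·1/3=16/3; d'=(-24−2·1)/(16/3)=-39/8
back: M2=-39/8
back: M1=1−1/3·-39/8=21/8
M: M0=0, M1=21/8, M2=-39/8, M3=0
seg 0: a=-3, c=M0/2=0, d=(M1−M0)/(6·1)=7/16, b=Δ0−h0·(2M0+M1)/6=9/16
seg 1: a=-2, c=M1/2=21/16, d=(M2−M1)/(6·2)=-5/8, b=Δ1−h1·(2M1+M2)/6=15/8
seg 2: a=2, c=M2/2=-39/16, d=(M3−M2)/(6·1)=13/16, b=Δ2−h2·(2M2+M3)/6=-3/8
t_q=1/4 → seg 0, τ=1/4; S=-3+9/16·τ+0·τ²+7/16·τ³=-2921/1024

  seg 0: a=-3 b=9/16 c=0 d=7/16
  seg 1: a=-2 b=15/8 c=21/16 d=-5/8
  seg 2: a=2 b=-3/8 c=-39/16 d=13/16
S(1/4) = -2921/1024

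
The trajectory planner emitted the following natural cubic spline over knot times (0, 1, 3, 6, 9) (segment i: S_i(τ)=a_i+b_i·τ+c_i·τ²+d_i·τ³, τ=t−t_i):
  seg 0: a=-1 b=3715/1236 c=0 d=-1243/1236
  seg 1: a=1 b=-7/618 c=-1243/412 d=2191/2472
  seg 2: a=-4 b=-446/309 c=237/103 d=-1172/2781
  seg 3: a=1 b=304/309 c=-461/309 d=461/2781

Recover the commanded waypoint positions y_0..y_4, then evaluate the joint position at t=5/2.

y_0=-1 y_1=1 y_2=-4 y_3=1 y_4=-5
S(5/2) = -18549/6592

y_0 = S_0(0) = a_0 = -1
y_1 = S_1(0) = a_1 = 1
y_2 = S_2(0) = a_2 = -4
y_3 = S_3(0) = a_3 = 1
y_4 = S_3(3) = -5
t_q=5/2 is in segment 1 (τ=3/2); S_1(τ)=-18549/6592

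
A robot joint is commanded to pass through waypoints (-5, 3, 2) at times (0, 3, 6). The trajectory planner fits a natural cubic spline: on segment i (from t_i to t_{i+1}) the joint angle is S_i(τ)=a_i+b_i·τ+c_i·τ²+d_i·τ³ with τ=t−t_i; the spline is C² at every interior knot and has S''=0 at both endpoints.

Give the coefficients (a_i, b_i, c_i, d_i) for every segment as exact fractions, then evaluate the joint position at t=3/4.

Δ: Δ0=8/3, Δ1=-1/3
row 1: diag=12, rhs=-18; c'=1/4, d'=-3/2
back: M1=-3/2
M: M0=0, M1=-3/2, M2=0
seg 0: a=-5, c=M0/2=0, d=(M1−M0)/(6·3)=-1/12, b=Δ0−h0·(2M0+M1)/6=41/12
seg 1: a=3, c=M1/2=-3/4, d=(M2−M1)/(6·3)=1/12, b=Δ1−h1·(2M1+M2)/6=7/6
t_q=3/4 → seg 0, τ=3/4; S=-5+41/12·τ+0·τ²+-1/12·τ³=-633/256

  seg 0: a=-5 b=41/12 c=0 d=-1/12
  seg 1: a=3 b=7/6 c=-3/4 d=1/12
S(3/4) = -633/256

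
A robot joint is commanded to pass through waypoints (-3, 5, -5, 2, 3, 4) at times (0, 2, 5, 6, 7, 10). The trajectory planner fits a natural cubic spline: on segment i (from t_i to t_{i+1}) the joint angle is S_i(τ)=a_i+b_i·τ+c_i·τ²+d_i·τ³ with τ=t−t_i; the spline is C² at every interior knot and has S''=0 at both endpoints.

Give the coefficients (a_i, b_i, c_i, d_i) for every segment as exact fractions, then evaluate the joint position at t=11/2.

Δ: Δ0=4, Δ1=-10/3, Δ2=7, Δ3=1, Δ4=1/3
row 1: diag=10, rhs=-44; c'=3/10, d'=-22/5
row 2: denom=8−3·3/10=71/10; d'=(62−3·-22/5)/(71/10)=752/71
row 3: denom=4−1·10/71=274/71; d'=(-36−1·752/71)/(274/71)=-1654/137
row 4: denom=8−1·71/274=2121/274; d'=(-4−1·-1654/137)/(2121/274)=316/303
back: M4=316/303
back: M3=-1654/137−71/274·316/303=-3740/303
back: M2=752/71−10/71·-3740/303=3736/303
back: M1=-22/5−3/10·3736/303=-818/101
M: M0=0, M1=-818/101, M2=3736/303, M3=-3740/303, M4=316/303, M5=0
seg 0: a=-3, c=M0/2=0, d=(M1−M0)/(6·2)=-409/606, b=Δ0−h0·(2M0+M1)/6=2030/303
seg 1: a=5, c=M1/2=-409/101, d=(M2−M1)/(6·3)=3095/2727, b=Δ1−h1·(2M1+M2)/6=-424/303
seg 2: a=-5, c=M2/2=1868/303, d=(M3−M2)/(6·1)=-1246/303, b=Δ2−h2·(2M2+M3)/6=1499/303
seg 3: a=2, c=M3/2=-1870/303, d=(M4−M3)/(6·1)=676/303, b=Δ3−h3·(2M3+M4)/6=499/101
seg 4: a=3, c=M4/2=158/303, d=(M5−M4)/(6·3)=-158/2727, b=Δ4−h4·(2M4+M5)/6=-215/303
t_q=11/2 → seg 2, τ=1/2; S=-5+1499/303·τ+1868/303·τ²+-1246/303·τ³=-1817/1212

  seg 0: a=-3 b=2030/303 c=0 d=-409/606
  seg 1: a=5 b=-424/303 c=-409/101 d=3095/2727
  seg 2: a=-5 b=1499/303 c=1868/303 d=-1246/303
  seg 3: a=2 b=499/101 c=-1870/303 d=676/303
  seg 4: a=3 b=-215/303 c=158/303 d=-158/2727
S(11/2) = -1817/1212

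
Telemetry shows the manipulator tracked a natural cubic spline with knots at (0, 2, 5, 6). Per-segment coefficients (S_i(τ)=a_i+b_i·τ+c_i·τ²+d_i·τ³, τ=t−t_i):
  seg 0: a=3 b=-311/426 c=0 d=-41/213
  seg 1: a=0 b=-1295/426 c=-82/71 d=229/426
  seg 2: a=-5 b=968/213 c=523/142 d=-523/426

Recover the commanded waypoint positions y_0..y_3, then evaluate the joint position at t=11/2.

y_0 = S_0(0) = a_0 = 3
y_1 = S_1(0) = a_1 = 0
y_2 = S_2(0) = a_2 = -5
y_3 = S_2(1) = 2
t_q=11/2 is in segment 2 (τ=1/2); S_2(τ)=-2227/1136

y_0=3 y_1=0 y_2=-5 y_3=2
S(11/2) = -2227/1136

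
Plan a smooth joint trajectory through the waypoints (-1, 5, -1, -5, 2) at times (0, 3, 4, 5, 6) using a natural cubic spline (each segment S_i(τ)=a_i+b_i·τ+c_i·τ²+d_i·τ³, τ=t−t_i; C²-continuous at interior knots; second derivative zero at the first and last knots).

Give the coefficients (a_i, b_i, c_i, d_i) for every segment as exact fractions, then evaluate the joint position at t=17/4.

Δ: Δ0=2, Δ1=-6, Δ2=-4, Δ3=7
row 1: diag=8, rhs=-48; c'=1/8, d'=-6
row 2: denom=4−1·1/8=31/8; d'=(12−1·-6)/(31/8)=144/31
row 3: denom=4−1·8/31=116/31; d'=(66−1·144/31)/(116/31)=951/58
back: M3=951/58
back: M2=144/31−8/31·951/58=12/29
back: M1=-6−1/8·12/29=-351/58
M: M0=0, M1=-351/58, M2=12/29, M3=951/58, M4=0
seg 0: a=-1, c=M0/2=0, d=(M1−M0)/(6·3)=-39/116, b=Δ0−h0·(2M0+M1)/6=583/116
seg 1: a=5, c=M1/2=-351/116, d=(M2−M1)/(6·1)=125/116, b=Δ1−h1·(2M1+M2)/6=-235/58
seg 2: a=-1, c=M2/2=6/29, d=(M3−M2)/(6·1)=309/116, b=Δ2−h2·(2M2+M3)/6=-797/116
seg 3: a=-5, c=M3/2=951/116, d=(M4−M3)/(6·1)=-317/116, b=Δ3−h3·(2M3+M4)/6=89/58
t_q=17/4 → seg 2, τ=1/4; S=-1+-797/116·τ+6/29·τ²+309/116·τ³=-19771/7424

  seg 0: a=-1 b=583/116 c=0 d=-39/116
  seg 1: a=5 b=-235/58 c=-351/116 d=125/116
  seg 2: a=-1 b=-797/116 c=6/29 d=309/116
  seg 3: a=-5 b=89/58 c=951/116 d=-317/116
S(17/4) = -19771/7424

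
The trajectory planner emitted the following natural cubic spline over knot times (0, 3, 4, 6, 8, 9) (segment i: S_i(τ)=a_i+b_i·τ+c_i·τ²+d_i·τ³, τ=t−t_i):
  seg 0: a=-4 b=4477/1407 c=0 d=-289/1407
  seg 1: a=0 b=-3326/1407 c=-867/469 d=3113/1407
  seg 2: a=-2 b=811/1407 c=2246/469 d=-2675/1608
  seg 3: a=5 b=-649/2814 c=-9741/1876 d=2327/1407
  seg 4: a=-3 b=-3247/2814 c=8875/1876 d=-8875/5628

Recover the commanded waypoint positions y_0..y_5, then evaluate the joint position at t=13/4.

y_0 = S_0(0) = a_0 = -4
y_1 = S_1(0) = a_1 = 0
y_2 = S_2(0) = a_2 = -2
y_3 = S_3(0) = a_3 = 5
y_4 = S_4(0) = a_4 = -3
y_5 = S_4(1) = -1
t_q=13/4 is in segment 1 (τ=1/4); S_1(τ)=-20169/30016

y_0=-4 y_1=0 y_2=-2 y_3=5 y_4=-3 y_5=-1
S(13/4) = -20169/30016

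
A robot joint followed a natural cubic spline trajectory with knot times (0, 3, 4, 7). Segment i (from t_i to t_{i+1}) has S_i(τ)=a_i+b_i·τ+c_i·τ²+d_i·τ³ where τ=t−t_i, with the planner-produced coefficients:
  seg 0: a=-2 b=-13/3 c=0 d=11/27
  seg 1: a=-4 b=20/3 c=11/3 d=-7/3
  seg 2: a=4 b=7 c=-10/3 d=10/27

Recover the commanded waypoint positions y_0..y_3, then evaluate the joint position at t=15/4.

y_0 = S_0(0) = a_0 = -2
y_1 = S_1(0) = a_1 = -4
y_2 = S_2(0) = a_2 = 4
y_3 = S_2(3) = 5
t_q=15/4 is in segment 1 (τ=3/4); S_1(τ)=133/64

y_0=-2 y_1=-4 y_2=4 y_3=5
S(15/4) = 133/64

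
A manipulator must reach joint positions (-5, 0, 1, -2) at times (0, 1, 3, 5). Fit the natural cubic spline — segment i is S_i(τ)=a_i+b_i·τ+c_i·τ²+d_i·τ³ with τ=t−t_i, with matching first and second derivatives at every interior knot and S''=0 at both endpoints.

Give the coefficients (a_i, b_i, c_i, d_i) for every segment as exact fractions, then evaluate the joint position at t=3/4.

Δ: Δ0=5, Δ1=1/2, Δ2=-3/2
row 1: diag=6, rhs=-27; c'=1/3, d'=-9/2
row 2: denom=8−2·1/3=22/3; d'=(-12−2·-9/2)/(22/3)=-9/22
back: M2=-9/22
back: M1=-9/2−1/3·-9/22=-48/11
M: M0=0, M1=-48/11, M2=-9/22, M3=0
seg 0: a=-5, c=M0/2=0, d=(M1−M0)/(6·1)=-8/11, b=Δ0−h0·(2M0+M1)/6=63/11
seg 1: a=0, c=M1/2=-24/11, d=(M2−M1)/(6·2)=29/88, b=Δ1−h1·(2M1+M2)/6=39/11
seg 2: a=1, c=M2/2=-9/44, d=(M3−M2)/(6·2)=3/88, b=Δ2−h2·(2M2+M3)/6=-27/22
t_q=3/4 → seg 0, τ=3/4; S=-5+63/11·τ+0·τ²+-8/11·τ³=-89/88

  seg 0: a=-5 b=63/11 c=0 d=-8/11
  seg 1: a=0 b=39/11 c=-24/11 d=29/88
  seg 2: a=1 b=-27/22 c=-9/44 d=3/88
S(3/4) = -89/88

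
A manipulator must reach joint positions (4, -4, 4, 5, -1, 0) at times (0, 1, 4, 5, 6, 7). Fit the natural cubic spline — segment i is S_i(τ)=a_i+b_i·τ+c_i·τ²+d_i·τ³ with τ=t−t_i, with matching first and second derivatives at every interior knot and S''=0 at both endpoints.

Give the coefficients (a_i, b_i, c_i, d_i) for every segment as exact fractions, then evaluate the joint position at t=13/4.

  seg 0: a=4 b=-22654/2379 c=0 d=3622/2379
  seg 1: a=-4 b=-11788/2379 c=3622/793 d=-4822/7137
  seg 2: a=4 b=770/183 c=-1200/793 d=-4031/2379
  seg 3: a=5 b=-9283/2379 c=-5231/793 d=10702/2379
  seg 4: a=-1 b=-8563/2379 c=5471/793 d=-5471/2379
S(13/4) = 7057/25376

Δ: Δ0=-8, Δ1=8/3, Δ2=1, Δ3=-6, Δ4=1
row 1: diag=8, rhs=64; c'=3/8, d'=8
row 2: denom=8−3·3/8=55/8; d'=(-10−3·8)/(55/8)=-272/55
row 3: denom=4−1·8/55=212/55; d'=(-42−1·-272/55)/(212/55)=-1019/106
row 4: denom=4−1·55/212=793/212; d'=(42−1·-1019/106)/(793/212)=10942/793
back: M4=10942/793
back: M3=-1019/106−55/212·10942/793=-10462/793
back: M2=-272/55−8/55·-10462/793=-2400/793
back: M1=8−3/8·-2400/793=7244/793
M: M0=0, M1=7244/793, M2=-2400/793, M3=-10462/793, M4=10942/793, M5=0
seg 0: a=4, c=M0/2=0, d=(M1−M0)/(6·1)=3622/2379, b=Δ0−h0·(2M0+M1)/6=-22654/2379
seg 1: a=-4, c=M1/2=3622/793, d=(M2−M1)/(6·3)=-4822/7137, b=Δ1−h1·(2M1+M2)/6=-11788/2379
seg 2: a=4, c=M2/2=-1200/793, d=(M3−M2)/(6·1)=-4031/2379, b=Δ2−h2·(2M2+M3)/6=770/183
seg 3: a=5, c=M3/2=-5231/793, d=(M4−M3)/(6·1)=10702/2379, b=Δ3−h3·(2M3+M4)/6=-9283/2379
seg 4: a=-1, c=M4/2=5471/793, d=(M5−M4)/(6·1)=-5471/2379, b=Δ4−h4·(2M4+M5)/6=-8563/2379
t_q=13/4 → seg 1, τ=9/4; S=-4+-11788/2379·τ+3622/793·τ²+-4822/7137·τ³=7057/25376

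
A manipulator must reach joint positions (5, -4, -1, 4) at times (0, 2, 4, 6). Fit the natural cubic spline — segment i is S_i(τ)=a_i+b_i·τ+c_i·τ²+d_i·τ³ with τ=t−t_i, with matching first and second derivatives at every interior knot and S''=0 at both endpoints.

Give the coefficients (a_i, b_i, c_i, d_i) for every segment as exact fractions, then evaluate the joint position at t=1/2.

Δ: Δ0=-9/2, Δ1=3/2, Δ2=5/2
row 1: diag=8, rhs=36; c'=1/4, d'=9/2
row 2: denom=8−2·1/4=15/2; d'=(6−2·9/2)/(15/2)=-2/5
back: M2=-2/5
back: M1=9/2−1/4·-2/5=23/5
M: M0=0, M1=23/5, M2=-2/5, M3=0
seg 0: a=5, c=M0/2=0, d=(M1−M0)/(6·2)=23/60, b=Δ0−h0·(2M0+M1)/6=-181/30
seg 1: a=-4, c=M1/2=23/10, d=(M2−M1)/(6·2)=-5/12, b=Δ1−h1·(2M1+M2)/6=-43/30
seg 2: a=-1, c=M2/2=-1/5, d=(M3−M2)/(6·2)=1/30, b=Δ2−h2·(2M2+M3)/6=83/30
t_q=1/2 → seg 0, τ=1/2; S=5+-181/30·τ+0·τ²+23/60·τ³=65/32

  seg 0: a=5 b=-181/30 c=0 d=23/60
  seg 1: a=-4 b=-43/30 c=23/10 d=-5/12
  seg 2: a=-1 b=83/30 c=-1/5 d=1/30
S(1/2) = 65/32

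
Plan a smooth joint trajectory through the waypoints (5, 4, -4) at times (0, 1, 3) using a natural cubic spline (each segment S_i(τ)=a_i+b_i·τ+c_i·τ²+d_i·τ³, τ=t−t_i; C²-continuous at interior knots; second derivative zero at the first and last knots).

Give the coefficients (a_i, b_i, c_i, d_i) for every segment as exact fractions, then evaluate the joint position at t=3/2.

  seg 0: a=5 b=-1/2 c=0 d=-1/2
  seg 1: a=4 b=-2 c=-3/2 d=1/4
S(3/2) = 85/32

Δ: Δ0=-1, Δ1=-4
row 1: diag=6, rhs=-18; c'=1/3, d'=-3
back: M1=-3
M: M0=0, M1=-3, M2=0
seg 0: a=5, c=M0/2=0, d=(M1−M0)/(6·1)=-1/2, b=Δ0−h0·(2M0+M1)/6=-1/2
seg 1: a=4, c=M1/2=-3/2, d=(M2−M1)/(6·2)=1/4, b=Δ1−h1·(2M1+M2)/6=-2
t_q=3/2 → seg 1, τ=1/2; S=4+-2·τ+-3/2·τ²+1/4·τ³=85/32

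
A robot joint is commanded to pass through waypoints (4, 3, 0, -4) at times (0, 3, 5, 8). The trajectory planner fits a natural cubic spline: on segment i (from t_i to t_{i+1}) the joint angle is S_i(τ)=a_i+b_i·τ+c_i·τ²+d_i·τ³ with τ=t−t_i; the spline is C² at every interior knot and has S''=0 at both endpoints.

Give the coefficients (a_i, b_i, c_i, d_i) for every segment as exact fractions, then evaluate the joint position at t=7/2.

  seg 0: a=4 b=1/24 c=0 d=-1/24
  seg 1: a=3 b=-13/12 c=-3/8 d=1/12
  seg 2: a=0 b=-19/12 c=1/8 d=-1/72
S(7/2) = 19/8

Δ: Δ0=-1/3, Δ1=-3/2, Δ2=-4/3
row 1: diag=10, rhs=-7; c'=1/5, d'=-7/10
row 2: denom=10−2·1/5=48/5; d'=(1−2·-7/10)/(48/5)=1/4
back: M2=1/4
back: M1=-7/10−1/5·1/4=-3/4
M: M0=0, M1=-3/4, M2=1/4, M3=0
seg 0: a=4, c=M0/2=0, d=(M1−M0)/(6·3)=-1/24, b=Δ0−h0·(2M0+M1)/6=1/24
seg 1: a=3, c=M1/2=-3/8, d=(M2−M1)/(6·2)=1/12, b=Δ1−h1·(2M1+M2)/6=-13/12
seg 2: a=0, c=M2/2=1/8, d=(M3−M2)/(6·3)=-1/72, b=Δ2−h2·(2M2+M3)/6=-19/12
t_q=7/2 → seg 1, τ=1/2; S=3+-13/12·τ+-3/8·τ²+1/12·τ³=19/8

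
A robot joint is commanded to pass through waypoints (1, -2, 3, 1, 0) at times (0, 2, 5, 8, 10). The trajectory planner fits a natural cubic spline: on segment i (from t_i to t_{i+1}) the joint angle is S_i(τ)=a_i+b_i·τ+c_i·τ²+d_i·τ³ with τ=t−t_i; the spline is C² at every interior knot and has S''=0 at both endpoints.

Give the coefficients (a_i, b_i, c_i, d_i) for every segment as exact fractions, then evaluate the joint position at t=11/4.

Δ: Δ0=-3/2, Δ1=5/3, Δ2=-2/3, Δ3=-1/2
row 1: diag=10, rhs=19; c'=3/10, d'=19/10
row 2: denom=12−3·3/10=111/10; d'=(-14−3·19/10)/(111/10)=-197/111
row 3: denom=10−3·10/37=340/37; d'=(1−3·-197/111)/(340/37)=117/170
back: M3=117/170
back: M2=-197/111−10/37·117/170=-100/51
back: M1=19/10−3/10·-100/51=423/170
M: M0=0, M1=423/170, M2=-100/51, M3=117/170, M4=0
seg 0: a=1, c=M0/2=0, d=(M1−M0)/(6·2)=141/680, b=Δ0−h0·(2M0+M1)/6=-198/85
seg 1: a=-2, c=M1/2=423/340, d=(M2−M1)/(6·3)=-2269/9180, b=Δ1−h1·(2M1+M2)/6=27/170
seg 2: a=3, c=M2/2=-50/51, d=(M3−M2)/(6·3)=1351/9180, b=Δ2−h2·(2M2+M3)/6=19/20
seg 3: a=1, c=M3/2=117/340, d=(M4−M3)/(6·2)=-39/680, b=Δ3−h3·(2M3+M4)/6=-163/170
t_q=11/4 → seg 1, τ=3/4; S=-2+27/170·τ+423/340·τ²+-2269/9180·τ³=-27969/21760

  seg 0: a=1 b=-198/85 c=0 d=141/680
  seg 1: a=-2 b=27/170 c=423/340 d=-2269/9180
  seg 2: a=3 b=19/20 c=-50/51 d=1351/9180
  seg 3: a=1 b=-163/170 c=117/340 d=-39/680
S(11/4) = -27969/21760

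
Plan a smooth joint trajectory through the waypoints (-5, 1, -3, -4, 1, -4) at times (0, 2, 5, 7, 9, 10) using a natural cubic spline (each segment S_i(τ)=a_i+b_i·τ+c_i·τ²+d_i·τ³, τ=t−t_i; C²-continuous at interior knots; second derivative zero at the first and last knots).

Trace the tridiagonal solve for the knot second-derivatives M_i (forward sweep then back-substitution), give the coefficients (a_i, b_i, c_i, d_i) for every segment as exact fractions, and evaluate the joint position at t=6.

  seg 0: a=-5 b=11041/2823 c=0 d=-643/2823
  seg 1: a=1 b=3325/2823 c=-1286/941 d=1495/8469
  seg 2: a=-3 b=-6368/2823 c=209/941 d=7405/22584
  seg 3: a=-4 b=14495/5646 c=8241/3764 d=-25103/22584
  seg 4: a=1 b=-5684/2823 c=-8431/1882 d=8431/5646
S(6) = -35425/7528

Δ: Δ0=3, Δ1=-4/3, Δ2=-1/2, Δ3=5/2, Δ4=-5
row 1: diag=10, rhs=-26; c'=3/10, d'=-13/5
row 2: denom=10−3·3/10=91/10; d'=(5−3·-13/5)/(91/10)=128/91
row 3: denom=8−2·20/91=688/91; d'=(18−2·128/91)/(688/91)=691/344
row 4: denom=6−2·91/344=941/172; d'=(-45−2·691/344)/(941/172)=-8431/941
back: M4=-8431/941
back: M3=691/344−91/344·-8431/941=8241/1882
back: M2=128/91−20/91·8241/1882=418/941
back: M1=-13/5−3/10·418/941=-2572/941
M: M0=0, M1=-2572/941, M2=418/941, M3=8241/1882, M4=-8431/941, M5=0
seg 0: a=-5, c=M0/2=0, d=(M1−M0)/(6·2)=-643/2823, b=Δ0−h0·(2M0+M1)/6=11041/2823
seg 1: a=1, c=M1/2=-1286/941, d=(M2−M1)/(6·3)=1495/8469, b=Δ1−h1·(2M1+M2)/6=3325/2823
seg 2: a=-3, c=M2/2=209/941, d=(M3−M2)/(6·2)=7405/22584, b=Δ2−h2·(2M2+M3)/6=-6368/2823
seg 3: a=-4, c=M3/2=8241/3764, d=(M4−M3)/(6·2)=-25103/22584, b=Δ3−h3·(2M3+M4)/6=14495/5646
seg 4: a=1, c=M4/2=-8431/1882, d=(M5−M4)/(6·1)=8431/5646, b=Δ4−h4·(2M4+M5)/6=-5684/2823
t_q=6 → seg 2, τ=1; S=-3+-6368/2823·τ+209/941·τ²+7405/22584·τ³=-35425/7528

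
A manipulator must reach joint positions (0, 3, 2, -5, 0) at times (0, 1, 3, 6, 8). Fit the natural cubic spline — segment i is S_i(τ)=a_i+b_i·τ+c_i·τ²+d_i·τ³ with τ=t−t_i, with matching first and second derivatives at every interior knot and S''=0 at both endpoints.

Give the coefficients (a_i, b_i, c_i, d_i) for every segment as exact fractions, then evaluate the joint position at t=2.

  seg 0: a=0 b=10625/3036 c=0 d=-1517/3036
  seg 1: a=3 b=3037/1518 c=-1517/1012 d=755/6072
  seg 2: a=2 b=-1900/759 c=-381/506 d=1229/4554
  seg 3: a=-5 b=403/1518 c=424/253 d=-212/759
S(2) = 7339/2024

Δ: Δ0=3, Δ1=-1/2, Δ2=-7/3, Δ3=5/2
row 1: diag=6, rhs=-21; c'=1/3, d'=-7/2
row 2: denom=10−2·1/3=28/3; d'=(-11−2·-7/2)/(28/3)=-3/7
row 3: denom=10−3·9/28=253/28; d'=(29−3·-3/7)/(253/28)=848/253
back: M3=848/253
back: M2=-3/7−9/28·848/253=-381/253
back: M1=-7/2−1/3·-381/253=-1517/506
M: M0=0, M1=-1517/506, M2=-381/253, M3=848/253, M4=0
seg 0: a=0, c=M0/2=0, d=(M1−M0)/(6·1)=-1517/3036, b=Δ0−h0·(2M0+M1)/6=10625/3036
seg 1: a=3, c=M1/2=-1517/1012, d=(M2−M1)/(6·2)=755/6072, b=Δ1−h1·(2M1+M2)/6=3037/1518
seg 2: a=2, c=M2/2=-381/506, d=(M3−M2)/(6·3)=1229/4554, b=Δ2−h2·(2M2+M3)/6=-1900/759
seg 3: a=-5, c=M3/2=424/253, d=(M4−M3)/(6·2)=-212/759, b=Δ3−h3·(2M3+M4)/6=403/1518
t_q=2 → seg 1, τ=1; S=3+3037/1518·τ+-1517/1012·τ²+755/6072·τ³=7339/2024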